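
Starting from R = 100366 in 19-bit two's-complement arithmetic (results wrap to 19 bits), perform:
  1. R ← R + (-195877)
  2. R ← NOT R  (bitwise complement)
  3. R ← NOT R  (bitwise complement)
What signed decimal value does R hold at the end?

Start: R = 100366 = 0011000100000001110.
R = 100366 + (-195877) = -95511 = 1101000101011101001
R = NOT 1101000101011101001 = 0010111010100010110 = 95510
R = NOT 0010111010100010110 = 1101000101011101001 = -95511

-95511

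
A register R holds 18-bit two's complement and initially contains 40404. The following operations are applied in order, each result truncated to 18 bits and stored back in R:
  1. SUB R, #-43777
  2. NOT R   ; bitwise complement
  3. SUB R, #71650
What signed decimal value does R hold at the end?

Start: R = 40404 = 001001110111010100.
R = 40404 − (-43777) = 84181 = 010100100011010101
R = NOT 010100100011010101 = 101011011100101010 = -84182
R = -84182 − 71650 = -155832; wraps to 106312 = 011001111101001000

106312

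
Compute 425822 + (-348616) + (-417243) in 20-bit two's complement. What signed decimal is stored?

-340037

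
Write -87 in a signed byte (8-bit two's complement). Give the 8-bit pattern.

|-87| = 87 = 01010111 in 8 bits.
Invert the bits: 10101000. Add 1: 10101001.

10101001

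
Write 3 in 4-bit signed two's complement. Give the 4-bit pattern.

0011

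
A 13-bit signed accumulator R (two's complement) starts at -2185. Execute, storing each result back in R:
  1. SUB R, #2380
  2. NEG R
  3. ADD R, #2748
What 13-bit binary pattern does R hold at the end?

1110010010001

Start: R = -2185 = 1011101110111.
R = -2185 − 2380 = -4565; wraps to 3627 = 0111000101011
R = −(3627) = -3627 = 1000111010101
R = -3627 + 2748 = -879 = 1110010010001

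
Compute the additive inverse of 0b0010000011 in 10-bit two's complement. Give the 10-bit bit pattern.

1101111101

Invert: 1101111100. Add 1: 1101111101.
Check: 0010000011 = 131, 1101111101 = -131.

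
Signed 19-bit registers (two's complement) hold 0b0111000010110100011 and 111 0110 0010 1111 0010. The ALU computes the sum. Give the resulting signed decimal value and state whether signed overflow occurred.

190613; no overflow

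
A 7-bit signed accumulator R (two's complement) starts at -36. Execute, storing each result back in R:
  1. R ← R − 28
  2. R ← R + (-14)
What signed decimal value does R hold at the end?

50

Start: R = -36 = 1011100.
R = -36 − 28 = -64 = 1000000
R = -64 + (-14) = -78; wraps to 50 = 0110010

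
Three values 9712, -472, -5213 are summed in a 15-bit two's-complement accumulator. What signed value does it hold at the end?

9712 + (-472) = 9240 (010010000011000)
9240 + (-5213) = 4027 (000111110111011)

4027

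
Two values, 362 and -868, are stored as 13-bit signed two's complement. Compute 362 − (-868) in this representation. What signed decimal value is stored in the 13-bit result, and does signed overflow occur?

1230; no overflow

362 → 0000101101010
-868 → 1110010011100
Subtract via negate-and-add: invert 1110010011100 + 1 = 0001101100100 (i.e. 868).
  0000101101010
+ 0001101100100
= 0010011001110
Result 0010011001110: MSB = 0 → value 1230.
Both addends (after negating the subtrahend) are non-negative and so is the stored result: no signed overflow.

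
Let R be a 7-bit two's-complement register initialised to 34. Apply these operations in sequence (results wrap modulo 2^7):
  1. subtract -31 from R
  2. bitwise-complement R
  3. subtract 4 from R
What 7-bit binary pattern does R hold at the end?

Start: R = 34 = 0100010.
R = 34 − (-31) = 65; wraps to -63 = 1000001
R = NOT 1000001 = 0111110 = 62
R = 62 − 4 = 58 = 0111010

0111010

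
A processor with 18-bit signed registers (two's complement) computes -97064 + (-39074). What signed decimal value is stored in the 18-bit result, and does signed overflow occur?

-97064 → 101000010011011000
-39074 → 110110011101011110
  101000010011011000
+ 110110011101011110
= 011110110000110110  (discard carry-out 1)
Result 011110110000110110: MSB = 0 → value 126006.
Both addends are negative but the stored result is non-negative: signed overflow. The true value -97064 + (-39074) = -136138 lies outside [-131072, 131071].

126006; overflow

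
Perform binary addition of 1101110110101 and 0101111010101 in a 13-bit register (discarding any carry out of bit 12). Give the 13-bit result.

0011110001010

  1101110110101
+ 0101111010101
= 0011110001010  (discard carry-out 1)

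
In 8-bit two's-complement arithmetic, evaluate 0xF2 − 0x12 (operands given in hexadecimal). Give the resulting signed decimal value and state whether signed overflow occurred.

0xF2 = 11110010 = -14 (signed)
0x12 = 00010010 = 18 (signed)
Subtract via negate-and-add: invert 00010010 + 1 = 11101110 (i.e. -18).
  11110010
+ 11101110
= 11100000  (discard carry-out 1)
Result 11100000: MSB = 1 → 224 − 256 = -32.
Both addends (after negating the subtrahend) are negative and so is the stored result: no signed overflow.

-32; no overflow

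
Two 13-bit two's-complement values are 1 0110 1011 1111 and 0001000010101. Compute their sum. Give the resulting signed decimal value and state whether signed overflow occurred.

-1836; no overflow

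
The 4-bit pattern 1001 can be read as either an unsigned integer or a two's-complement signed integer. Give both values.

Unsigned: 1001 = 9.
Signed: MSB=1 → 9 − 16 = -7.

unsigned = 9, signed = -7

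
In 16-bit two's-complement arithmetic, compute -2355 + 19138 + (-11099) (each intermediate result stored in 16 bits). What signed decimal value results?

-2355 + 19138 = 16783 (0100000110001111)
16783 + (-11099) = 5684 (0001011000110100)

5684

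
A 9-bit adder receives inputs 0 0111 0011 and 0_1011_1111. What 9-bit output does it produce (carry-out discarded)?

100110010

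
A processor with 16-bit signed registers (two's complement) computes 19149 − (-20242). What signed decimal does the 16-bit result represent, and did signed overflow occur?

19149 → 0100101011001101
-20242 → 1011000011101110
Subtract via negate-and-add: invert 1011000011101110 + 1 = 0100111100010010 (i.e. 20242).
  0100101011001101
+ 0100111100010010
= 1001100111011111
Result 1001100111011111: MSB = 1 → 39391 − 65536 = -26145.
Both addends (after negating the subtrahend) are non-negative but the stored result is negative: signed overflow. The true value 19149 − (-20242) = 39391 lies outside [-32768, 32767].

-26145; overflow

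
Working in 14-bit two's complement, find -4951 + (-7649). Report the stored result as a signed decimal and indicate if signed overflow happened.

3784; overflow

-4951 → 10110010101001
-7649 → 10001000011111
  10110010101001
+ 10001000011111
= 00111011001000  (discard carry-out 1)
Result 00111011001000: MSB = 0 → value 3784.
Both addends are negative but the stored result is non-negative: signed overflow. The true value -4951 + (-7649) = -12600 lies outside [-8192, 8191].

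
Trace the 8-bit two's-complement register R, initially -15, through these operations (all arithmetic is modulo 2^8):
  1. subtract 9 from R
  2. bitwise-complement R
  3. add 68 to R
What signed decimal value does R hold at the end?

91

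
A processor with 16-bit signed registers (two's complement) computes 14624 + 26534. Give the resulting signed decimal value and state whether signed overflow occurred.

14624 → 0011100100100000
26534 → 0110011110100110
  0011100100100000
+ 0110011110100110
= 1010000011000110
Result 1010000011000110: MSB = 1 → 41158 − 65536 = -24378.
Both addends are non-negative but the stored result is negative: signed overflow. The true value 14624 + 26534 = 41158 lies outside [-32768, 32767].

-24378; overflow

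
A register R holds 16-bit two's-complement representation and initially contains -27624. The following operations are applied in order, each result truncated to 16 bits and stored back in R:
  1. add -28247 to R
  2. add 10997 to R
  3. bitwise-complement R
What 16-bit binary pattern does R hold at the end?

1010111101001001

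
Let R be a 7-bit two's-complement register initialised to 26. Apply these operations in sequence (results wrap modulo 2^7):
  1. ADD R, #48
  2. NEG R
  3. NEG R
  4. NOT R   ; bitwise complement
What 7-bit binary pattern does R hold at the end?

Start: R = 26 = 0011010.
R = 26 + 48 = 74; wraps to -54 = 1001010
R = −(-54) = 54 = 0110110
R = −(54) = -54 = 1001010
R = NOT 1001010 = 0110101 = 53

0110101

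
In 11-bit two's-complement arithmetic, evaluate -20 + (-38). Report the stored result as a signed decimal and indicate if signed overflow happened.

-20 → 11111101100
-38 → 11111011010
  11111101100
+ 11111011010
= 11111000110  (discard carry-out 1)
Result 11111000110: MSB = 1 → 1990 − 2048 = -58.
Both addends are negative and so is the stored result: no signed overflow.

-58; no overflow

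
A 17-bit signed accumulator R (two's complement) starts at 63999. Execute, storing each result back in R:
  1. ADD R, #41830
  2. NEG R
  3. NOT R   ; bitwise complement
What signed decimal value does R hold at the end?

-25244

Start: R = 63999 = 01111100111111111.
R = 63999 + 41830 = 105829; wraps to -25243 = 11001110101100101
R = −(-25243) = 25243 = 00110001010011011
R = NOT 00110001010011011 = 11001110101100100 = -25244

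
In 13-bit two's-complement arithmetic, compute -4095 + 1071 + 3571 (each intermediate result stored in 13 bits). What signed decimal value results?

547

-4095 + 1071 = -3024 (1010000110000)
-3024 + 3571 = 547 (0001000100011)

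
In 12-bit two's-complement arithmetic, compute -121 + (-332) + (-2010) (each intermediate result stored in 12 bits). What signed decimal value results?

-121 + (-332) = -453 (111000111011)
-453 + (-2010) = -2463 → wraps to 1633 (011001100001)

1633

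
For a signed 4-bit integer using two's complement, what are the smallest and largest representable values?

Minimum: −2^3 = -8.
Maximum: 2^3 − 1 = 7.

min = -8, max = 7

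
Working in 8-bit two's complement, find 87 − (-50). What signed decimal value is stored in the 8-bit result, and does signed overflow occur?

87 → 01010111
-50 → 11001110
Subtract via negate-and-add: invert 11001110 + 1 = 00110010 (i.e. 50).
  01010111
+ 00110010
= 10001001
Result 10001001: MSB = 1 → 137 − 256 = -119.
Both addends (after negating the subtrahend) are non-negative but the stored result is negative: signed overflow. The true value 87 − (-50) = 137 lies outside [-128, 127].

-119; overflow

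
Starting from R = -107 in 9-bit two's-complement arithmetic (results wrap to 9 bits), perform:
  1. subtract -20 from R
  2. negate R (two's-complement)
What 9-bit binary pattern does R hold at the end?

Start: R = -107 = 110010101.
R = -107 − (-20) = -87 = 110101001
R = −(-87) = 87 = 001010111

001010111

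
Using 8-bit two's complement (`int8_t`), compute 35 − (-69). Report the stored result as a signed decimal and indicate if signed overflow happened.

35 → 00100011
-69 → 10111011
Subtract via negate-and-add: invert 10111011 + 1 = 01000101 (i.e. 69).
  00100011
+ 01000101
= 01101000
Result 01101000: MSB = 0 → value 104.
Both addends (after negating the subtrahend) are non-negative and so is the stored result: no signed overflow.

104; no overflow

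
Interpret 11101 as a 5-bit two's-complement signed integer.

MSB is 1, so the value is negative.
Unsigned reading: 29. Subtract 2^5 = 32: 29 − 32 = -3.

-3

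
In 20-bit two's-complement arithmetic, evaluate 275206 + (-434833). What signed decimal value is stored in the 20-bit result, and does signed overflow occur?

-159627; no overflow

275206 → 01000011001100000110
-434833 → 10010101110101101111
  01000011001100000110
+ 10010101110101101111
= 11011001000001110101
Result 11011001000001110101: MSB = 1 → 888949 − 1048576 = -159627.
Addends have opposite signs, so signed overflow cannot occur.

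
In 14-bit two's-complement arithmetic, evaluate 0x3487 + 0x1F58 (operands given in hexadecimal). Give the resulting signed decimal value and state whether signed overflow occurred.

0x3487 = 11010010000111 = -2937 (signed)
0x1F58 = 01111101011000 = 8024 (signed)
  11010010000111
+ 01111101011000
= 01001111011111  (discard carry-out 1)
Result 01001111011111: MSB = 0 → value 5087.
Addends have opposite signs, so signed overflow cannot occur.

5087; no overflow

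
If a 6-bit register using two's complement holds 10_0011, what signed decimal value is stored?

-29

MSB is 1, so the value is negative.
Unsigned reading: 35. Subtract 2^6 = 64: 35 − 64 = -29.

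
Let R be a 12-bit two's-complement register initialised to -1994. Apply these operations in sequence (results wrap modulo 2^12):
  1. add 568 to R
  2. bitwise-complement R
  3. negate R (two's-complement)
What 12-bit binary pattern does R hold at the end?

101001101111

Start: R = -1994 = 100000110110.
R = -1994 + 568 = -1426 = 101001101110
R = NOT 101001101110 = 010110010001 = 1425
R = −(1425) = -1425 = 101001101111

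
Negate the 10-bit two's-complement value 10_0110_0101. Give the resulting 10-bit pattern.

0110011011

Invert: 0110011010. Add 1: 0110011011.
Check: 1001100101 = -411, 0110011011 = 411.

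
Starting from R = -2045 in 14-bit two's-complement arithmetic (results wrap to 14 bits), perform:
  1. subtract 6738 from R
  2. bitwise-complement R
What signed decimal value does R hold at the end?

Start: R = -2045 = 11100000000011.
R = -2045 − 6738 = -8783; wraps to 7601 = 01110110110001
R = NOT 01110110110001 = 10001001001110 = -7602

-7602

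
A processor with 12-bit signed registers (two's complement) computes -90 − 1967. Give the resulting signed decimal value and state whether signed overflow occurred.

2039; overflow

-90 → 111110100110
1967 → 011110101111
Subtract via negate-and-add: invert 011110101111 + 1 = 100001010001 (i.e. -1967).
  111110100110
+ 100001010001
= 011111110111  (discard carry-out 1)
Result 011111110111: MSB = 0 → value 2039.
Both addends (after negating the subtrahend) are negative but the stored result is non-negative: signed overflow. The true value -90 − 1967 = -2057 lies outside [-2048, 2047].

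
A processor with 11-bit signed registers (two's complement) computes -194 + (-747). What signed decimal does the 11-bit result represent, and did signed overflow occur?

-941; no overflow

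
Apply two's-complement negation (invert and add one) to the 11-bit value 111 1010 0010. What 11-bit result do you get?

00001011110

Invert: 00001011101. Add 1: 00001011110.
Check: 11110100010 = -94, 00001011110 = 94.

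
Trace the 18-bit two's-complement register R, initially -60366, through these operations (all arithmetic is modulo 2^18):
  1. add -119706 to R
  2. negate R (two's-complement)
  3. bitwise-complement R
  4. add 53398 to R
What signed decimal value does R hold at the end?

Start: R = -60366 = 110001010000110010.
R = -60366 + (-119706) = -180072; wraps to 82072 = 010100000010011000
R = −(82072) = -82072 = 101011111101101000
R = NOT 101011111101101000 = 010100000010010111 = 82071
R = 82071 + 53398 = 135469; wraps to -126675 = 100001000100101101

-126675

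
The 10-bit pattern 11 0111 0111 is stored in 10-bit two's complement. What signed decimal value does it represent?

-137

MSB is 1, so the value is negative.
Unsigned reading: 887. Subtract 2^10 = 1024: 887 − 1024 = -137.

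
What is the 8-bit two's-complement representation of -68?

10111100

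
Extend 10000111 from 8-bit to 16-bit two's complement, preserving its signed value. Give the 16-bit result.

1111111110000111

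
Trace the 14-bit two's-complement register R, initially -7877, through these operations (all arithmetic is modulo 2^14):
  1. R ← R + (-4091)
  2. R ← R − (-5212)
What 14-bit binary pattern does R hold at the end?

10010110011100

Start: R = -7877 = 10000100111011.
R = -7877 + (-4091) = -11968; wraps to 4416 = 01000101000000
R = 4416 − (-5212) = 9628; wraps to -6756 = 10010110011100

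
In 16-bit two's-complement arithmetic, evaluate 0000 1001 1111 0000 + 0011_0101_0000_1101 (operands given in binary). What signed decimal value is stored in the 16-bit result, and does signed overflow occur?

0000 1001 1111 0000 → 0000100111110000 = 2544 (signed)
0011_0101_0000_1101 → 0011010100001101 = 13581 (signed)
  0000100111110000
+ 0011010100001101
= 0011111011111101
Result 0011111011111101: MSB = 0 → value 16125.
Both addends are non-negative and so is the stored result: no signed overflow.

16125; no overflow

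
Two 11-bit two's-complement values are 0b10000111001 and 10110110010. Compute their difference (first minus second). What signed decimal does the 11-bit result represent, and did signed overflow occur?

-377; no overflow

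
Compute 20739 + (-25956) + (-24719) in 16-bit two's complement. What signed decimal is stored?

-29936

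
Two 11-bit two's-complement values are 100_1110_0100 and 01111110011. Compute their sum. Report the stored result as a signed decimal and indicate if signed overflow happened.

100_1110_0100 → 10011100100 = -796 (signed)
01111110011 = 1011 (signed)
  10011100100
+ 01111110011
= 00011010111  (discard carry-out 1)
Result 00011010111: MSB = 0 → value 215.
Addends have opposite signs, so signed overflow cannot occur.

215; no overflow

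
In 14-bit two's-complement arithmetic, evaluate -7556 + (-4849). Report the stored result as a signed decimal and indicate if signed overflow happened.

-7556 → 10001001111100
-4849 → 10110100001111
  10001001111100
+ 10110100001111
= 00111110001011  (discard carry-out 1)
Result 00111110001011: MSB = 0 → value 3979.
Both addends are negative but the stored result is non-negative: signed overflow. The true value -7556 + (-4849) = -12405 lies outside [-8192, 8191].

3979; overflow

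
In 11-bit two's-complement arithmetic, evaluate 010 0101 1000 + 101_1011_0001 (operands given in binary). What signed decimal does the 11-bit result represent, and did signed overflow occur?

9; no overflow

010 0101 1000 → 01001011000 = 600 (signed)
101_1011_0001 → 10110110001 = -591 (signed)
  01001011000
+ 10110110001
= 00000001001  (discard carry-out 1)
Result 00000001001: MSB = 0 → value 9.
Addends have opposite signs, so signed overflow cannot occur.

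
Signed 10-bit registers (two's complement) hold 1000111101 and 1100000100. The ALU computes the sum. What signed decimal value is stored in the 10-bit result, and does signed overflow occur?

321; overflow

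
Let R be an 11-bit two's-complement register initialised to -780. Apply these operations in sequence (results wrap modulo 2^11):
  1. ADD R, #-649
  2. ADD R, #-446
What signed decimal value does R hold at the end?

173

Start: R = -780 = 10011110100.
R = -780 + (-649) = -1429; wraps to 619 = 01001101011
R = 619 + (-446) = 173 = 00010101101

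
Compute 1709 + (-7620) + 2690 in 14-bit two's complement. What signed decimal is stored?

-3221

1709 + (-7620) = -5911 (10100011101001)
-5911 + 2690 = -3221 (11001101101011)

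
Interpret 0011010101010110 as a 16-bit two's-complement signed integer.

MSB is 0, so the value is non-negative: 0011010101010110 = 13654.

13654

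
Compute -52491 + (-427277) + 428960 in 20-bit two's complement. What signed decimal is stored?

-52491 + (-427277) = -479768 (10001010110111101000)
-479768 + 428960 = -50808 (11110011100110001000)

-50808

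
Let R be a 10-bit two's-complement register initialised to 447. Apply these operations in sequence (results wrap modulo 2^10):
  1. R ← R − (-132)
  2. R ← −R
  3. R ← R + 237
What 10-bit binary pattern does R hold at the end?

1010101010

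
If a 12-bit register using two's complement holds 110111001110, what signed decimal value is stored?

MSB is 1, so the value is negative.
Unsigned reading: 3534. Subtract 2^12 = 4096: 3534 − 4096 = -562.

-562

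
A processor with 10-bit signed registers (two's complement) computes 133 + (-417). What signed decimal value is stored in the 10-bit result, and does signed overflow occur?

133 → 0010000101
-417 → 1001011111
  0010000101
+ 1001011111
= 1011100100
Result 1011100100: MSB = 1 → 740 − 1024 = -284.
Addends have opposite signs, so signed overflow cannot occur.

-284; no overflow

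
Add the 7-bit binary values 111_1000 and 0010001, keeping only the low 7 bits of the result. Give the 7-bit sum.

  1111000
+ 0010001
= 0001001  (discard carry-out 1)

0001001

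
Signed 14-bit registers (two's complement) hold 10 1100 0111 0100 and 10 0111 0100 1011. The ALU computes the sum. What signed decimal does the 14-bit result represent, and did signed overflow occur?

5055; overflow

10 1100 0111 0100 → 10110001110100 = -5004 (signed)
10 0111 0100 1011 → 10011101001011 = -6325 (signed)
  10110001110100
+ 10011101001011
= 01001110111111  (discard carry-out 1)
Result 01001110111111: MSB = 0 → value 5055.
Both addends are negative but the stored result is non-negative: signed overflow. The true value -5004 + (-6325) = -11329 lies outside [-8192, 8191].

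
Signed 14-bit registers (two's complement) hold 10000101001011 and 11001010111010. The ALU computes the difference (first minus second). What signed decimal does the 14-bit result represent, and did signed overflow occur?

10000101001011 = -7861 (signed)
11001010111010 = -3398 (signed)
Subtract via negate-and-add: invert 11001010111010 + 1 = 00110101000110 (i.e. 3398).
  10000101001011
+ 00110101000110
= 10111010010001
Result 10111010010001: MSB = 1 → 11921 − 16384 = -4463.
Addends (after negating the subtrahend) have opposite signs, so signed overflow cannot occur.

-4463; no overflow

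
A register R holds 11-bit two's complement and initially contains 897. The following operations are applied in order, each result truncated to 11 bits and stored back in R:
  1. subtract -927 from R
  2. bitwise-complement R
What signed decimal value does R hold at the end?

Start: R = 897 = 01110000001.
R = 897 − (-927) = 1824; wraps to -224 = 11100100000
R = NOT 11100100000 = 00011011111 = 223

223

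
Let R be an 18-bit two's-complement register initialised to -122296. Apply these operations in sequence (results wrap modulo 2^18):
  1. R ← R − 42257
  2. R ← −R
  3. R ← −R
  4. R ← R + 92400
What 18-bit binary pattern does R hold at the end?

101110011000100111

Start: R = -122296 = 100010001001001000.
R = -122296 − 42257 = -164553; wraps to 97591 = 010111110100110111
R = −(97591) = -97591 = 101000001011001001
R = −(-97591) = 97591 = 010111110100110111
R = 97591 + 92400 = 189991; wraps to -72153 = 101110011000100111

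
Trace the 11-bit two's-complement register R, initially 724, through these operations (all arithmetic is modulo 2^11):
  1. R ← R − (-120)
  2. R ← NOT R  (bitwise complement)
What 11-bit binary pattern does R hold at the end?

10010110011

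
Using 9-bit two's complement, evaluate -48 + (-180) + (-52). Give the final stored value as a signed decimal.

232

-48 + (-180) = -228 (100011100)
-228 + (-52) = -280 → wraps to 232 (011101000)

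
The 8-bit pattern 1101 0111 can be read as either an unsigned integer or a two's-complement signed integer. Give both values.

unsigned = 215, signed = -41

Unsigned: 11010111 = 215.
Signed: MSB=1 → 215 − 256 = -41.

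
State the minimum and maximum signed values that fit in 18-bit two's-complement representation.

Minimum: −2^17 = -131072.
Maximum: 2^17 − 1 = 131071.

min = -131072, max = 131071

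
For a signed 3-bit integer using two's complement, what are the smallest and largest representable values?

min = -4, max = 3

Minimum: −2^2 = -4.
Maximum: 2^2 − 1 = 3.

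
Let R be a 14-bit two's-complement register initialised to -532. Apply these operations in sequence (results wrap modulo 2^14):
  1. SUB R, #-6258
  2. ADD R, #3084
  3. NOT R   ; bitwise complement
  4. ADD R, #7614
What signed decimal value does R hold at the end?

Start: R = -532 = 11110111101100.
R = -532 − (-6258) = 5726 = 01011001011110
R = 5726 + 3084 = 8810; wraps to -7574 = 10001001101010
R = NOT 10001001101010 = 01110110010101 = 7573
R = 7573 + 7614 = 15187; wraps to -1197 = 11101101010011

-1197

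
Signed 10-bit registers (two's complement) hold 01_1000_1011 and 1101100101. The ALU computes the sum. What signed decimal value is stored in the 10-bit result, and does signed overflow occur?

01_1000_1011 → 0110001011 = 395 (signed)
1101100101 = -155 (signed)
  0110001011
+ 1101100101
= 0011110000  (discard carry-out 1)
Result 0011110000: MSB = 0 → value 240.
Addends have opposite signs, so signed overflow cannot occur.

240; no overflow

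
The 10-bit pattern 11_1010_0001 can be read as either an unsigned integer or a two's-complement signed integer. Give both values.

Unsigned: 1110100001 = 929.
Signed: MSB=1 → 929 − 1024 = -95.

unsigned = 929, signed = -95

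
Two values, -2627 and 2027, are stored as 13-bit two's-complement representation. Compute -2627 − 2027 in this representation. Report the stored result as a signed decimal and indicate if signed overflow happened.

-2627 → 1010110111101
2027 → 0011111101011
Subtract via negate-and-add: invert 0011111101011 + 1 = 1100000010101 (i.e. -2027).
  1010110111101
+ 1100000010101
= 0110111010010  (discard carry-out 1)
Result 0110111010010: MSB = 0 → value 3538.
Both addends (after negating the subtrahend) are negative but the stored result is non-negative: signed overflow. The true value -2627 − 2027 = -4654 lies outside [-4096, 4095].

3538; overflow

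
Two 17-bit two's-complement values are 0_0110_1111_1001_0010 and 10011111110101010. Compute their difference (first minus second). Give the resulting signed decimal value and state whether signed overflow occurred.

-53272; overflow

0_0110_1111_1001_0010 → 00110111110010010 = 28562 (signed)
10011111110101010 = -49238 (signed)
Subtract via negate-and-add: invert 10011111110101010 + 1 = 01100000001010110 (i.e. 49238).
  00110111110010010
+ 01100000001010110
= 10010111111101000
Result 10010111111101000: MSB = 1 → 77800 − 131072 = -53272.
Both addends (after negating the subtrahend) are non-negative but the stored result is negative: signed overflow. The true value 28562 − (-49238) = 77800 lies outside [-65536, 65535].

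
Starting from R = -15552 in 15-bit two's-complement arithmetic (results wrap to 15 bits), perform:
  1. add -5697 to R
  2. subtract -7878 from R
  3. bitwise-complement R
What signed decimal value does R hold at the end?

Start: R = -15552 = 100001101000000.
R = -15552 + (-5697) = -21249; wraps to 11519 = 010110011111111
R = 11519 − (-7878) = 19397; wraps to -13371 = 100101111000101
R = NOT 100101111000101 = 011010000111010 = 13370

13370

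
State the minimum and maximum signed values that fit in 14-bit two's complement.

Minimum: −2^13 = -8192.
Maximum: 2^13 − 1 = 8191.

min = -8192, max = 8191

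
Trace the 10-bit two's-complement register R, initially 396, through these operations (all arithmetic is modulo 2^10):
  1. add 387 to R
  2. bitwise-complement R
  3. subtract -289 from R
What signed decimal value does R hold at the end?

Start: R = 396 = 0110001100.
R = 396 + 387 = 783; wraps to -241 = 1100001111
R = NOT 1100001111 = 0011110000 = 240
R = 240 − (-289) = 529; wraps to -495 = 1000010001

-495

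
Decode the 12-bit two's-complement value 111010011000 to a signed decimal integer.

-360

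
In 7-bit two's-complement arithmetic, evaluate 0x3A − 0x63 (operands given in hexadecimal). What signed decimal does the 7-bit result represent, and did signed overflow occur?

0x3A = 0111010 = 58 (signed)
0x63 = 1100011 = -29 (signed)
Subtract via negate-and-add: invert 1100011 + 1 = 0011101 (i.e. 29).
  0111010
+ 0011101
= 1010111
Result 1010111: MSB = 1 → 87 − 128 = -41.
Both addends (after negating the subtrahend) are non-negative but the stored result is negative: signed overflow. The true value 58 − (-29) = 87 lies outside [-64, 63].

-41; overflow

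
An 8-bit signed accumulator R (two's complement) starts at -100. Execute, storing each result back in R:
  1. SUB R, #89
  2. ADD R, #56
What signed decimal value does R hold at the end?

123

Start: R = -100 = 10011100.
R = -100 − 89 = -189; wraps to 67 = 01000011
R = 67 + 56 = 123 = 01111011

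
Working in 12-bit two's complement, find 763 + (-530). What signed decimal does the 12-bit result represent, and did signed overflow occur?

763 → 001011111011
-530 → 110111101110
  001011111011
+ 110111101110
= 000011101001  (discard carry-out 1)
Result 000011101001: MSB = 0 → value 233.
Addends have opposite signs, so signed overflow cannot occur.

233; no overflow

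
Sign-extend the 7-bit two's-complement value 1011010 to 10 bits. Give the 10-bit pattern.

MSB of 1011010 is 1; replicate it into the new high bits.
111|1011010 → 1111011010 (still -38).

1111011010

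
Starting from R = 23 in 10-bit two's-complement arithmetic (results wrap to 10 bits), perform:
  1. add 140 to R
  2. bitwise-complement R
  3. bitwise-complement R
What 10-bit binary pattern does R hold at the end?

Start: R = 23 = 0000010111.
R = 23 + 140 = 163 = 0010100011
R = NOT 0010100011 = 1101011100 = -164
R = NOT 1101011100 = 0010100011 = 163

0010100011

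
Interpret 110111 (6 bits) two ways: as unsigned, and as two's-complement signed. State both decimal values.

unsigned = 55, signed = -9

Unsigned: 110111 = 55.
Signed: MSB=1 → 55 − 64 = -9.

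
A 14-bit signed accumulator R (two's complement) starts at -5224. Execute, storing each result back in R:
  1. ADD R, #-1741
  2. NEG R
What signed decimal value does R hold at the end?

Start: R = -5224 = 10101110011000.
R = -5224 + (-1741) = -6965 = 10010011001011
R = −(-6965) = 6965 = 01101100110101

6965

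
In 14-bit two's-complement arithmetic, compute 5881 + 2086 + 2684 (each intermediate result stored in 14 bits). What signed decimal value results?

-5733

5881 + 2086 = 7967 (01111100011111)
7967 + 2684 = 10651 → wraps to -5733 (10100110011011)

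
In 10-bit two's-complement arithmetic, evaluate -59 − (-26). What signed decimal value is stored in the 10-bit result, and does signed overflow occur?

-59 → 1111000101
-26 → 1111100110
Subtract via negate-and-add: invert 1111100110 + 1 = 0000011010 (i.e. 26).
  1111000101
+ 0000011010
= 1111011111
Result 1111011111: MSB = 1 → 991 − 1024 = -33.
Addends (after negating the subtrahend) have opposite signs, so signed overflow cannot occur.

-33; no overflow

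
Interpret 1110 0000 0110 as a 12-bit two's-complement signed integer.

-506

MSB is 1, so the value is negative.
Unsigned reading: 3590. Subtract 2^12 = 4096: 3590 − 4096 = -506.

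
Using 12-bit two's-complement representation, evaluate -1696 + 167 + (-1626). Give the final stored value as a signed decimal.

-1696 + 167 = -1529 (101000000111)
-1529 + (-1626) = -3155 → wraps to 941 (001110101101)

941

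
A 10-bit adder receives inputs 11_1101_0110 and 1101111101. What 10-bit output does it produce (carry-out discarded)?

1101010011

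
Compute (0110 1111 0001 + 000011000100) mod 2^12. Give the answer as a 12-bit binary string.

011110110101

  011011110001
+ 000011000100
= 011110110101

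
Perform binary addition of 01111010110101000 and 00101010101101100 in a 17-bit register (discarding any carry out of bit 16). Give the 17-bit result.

  01111010110101000
+ 00101010101101100
= 10100101100010100

10100101100010100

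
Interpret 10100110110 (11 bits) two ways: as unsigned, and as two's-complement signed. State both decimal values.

Unsigned: 10100110110 = 1334.
Signed: MSB=1 → 1334 − 2048 = -714.

unsigned = 1334, signed = -714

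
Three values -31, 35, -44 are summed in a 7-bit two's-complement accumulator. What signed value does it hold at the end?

-40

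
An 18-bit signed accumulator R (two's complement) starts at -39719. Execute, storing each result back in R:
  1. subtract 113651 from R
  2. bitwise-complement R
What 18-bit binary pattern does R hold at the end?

100101011100011001

Start: R = -39719 = 110110010011011001.
R = -39719 − 113651 = -153370; wraps to 108774 = 011010100011100110
R = NOT 011010100011100110 = 100101011100011001 = -108775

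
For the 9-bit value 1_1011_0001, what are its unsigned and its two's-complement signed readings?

unsigned = 433, signed = -79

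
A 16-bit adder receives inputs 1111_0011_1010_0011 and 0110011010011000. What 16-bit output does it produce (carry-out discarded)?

0101101000111011

  1111001110100011
+ 0110011010011000
= 0101101000111011  (discard carry-out 1)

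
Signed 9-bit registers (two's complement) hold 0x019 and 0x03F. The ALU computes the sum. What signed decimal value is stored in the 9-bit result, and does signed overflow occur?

88; no overflow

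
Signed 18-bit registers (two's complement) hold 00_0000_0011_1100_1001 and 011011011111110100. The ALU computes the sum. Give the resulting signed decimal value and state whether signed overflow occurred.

113597; no overflow

00_0000_0011_1100_1001 → 000000001111001001 = 969 (signed)
011011011111110100 = 112628 (signed)
  000000001111001001
+ 011011011111110100
= 011011101110111101
Result 011011101110111101: MSB = 0 → value 113597.
Both addends are non-negative and so is the stored result: no signed overflow.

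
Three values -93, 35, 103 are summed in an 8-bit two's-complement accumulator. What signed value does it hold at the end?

-93 + 35 = -58 (11000110)
-58 + 103 = 45 (00101101)

45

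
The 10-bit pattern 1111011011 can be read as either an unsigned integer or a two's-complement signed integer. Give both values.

unsigned = 987, signed = -37

Unsigned: 1111011011 = 987.
Signed: MSB=1 → 987 − 1024 = -37.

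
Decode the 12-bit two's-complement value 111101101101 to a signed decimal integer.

MSB is 1, so the value is negative.
Unsigned reading: 3949. Subtract 2^12 = 4096: 3949 − 4096 = -147.

-147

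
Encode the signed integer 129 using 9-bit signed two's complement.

010000001

129 is non-negative, so write it directly in 9 bits: 010000001.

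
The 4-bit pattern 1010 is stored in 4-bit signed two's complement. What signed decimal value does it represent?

-6

MSB is 1, so the value is negative.
Invert: 0101. Add 1: 0110 = 6. So the value is −6.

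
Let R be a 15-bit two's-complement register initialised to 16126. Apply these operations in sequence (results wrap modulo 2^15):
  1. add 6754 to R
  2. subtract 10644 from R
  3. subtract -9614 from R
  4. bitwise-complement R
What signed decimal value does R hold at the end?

10917

Start: R = 16126 = 011111011111110.
R = 16126 + 6754 = 22880; wraps to -9888 = 101100101100000
R = -9888 − 10644 = -20532; wraps to 12236 = 010111111001100
R = 12236 − (-9614) = 21850; wraps to -10918 = 101010101011010
R = NOT 101010101011010 = 010101010100101 = 10917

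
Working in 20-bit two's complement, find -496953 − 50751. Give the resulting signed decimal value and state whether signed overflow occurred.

500872; overflow

-496953 → 10000110101011000111
50751 → 00001100011000111111
Subtract via negate-and-add: invert 00001100011000111111 + 1 = 11110011100111000001 (i.e. -50751).
  10000110101011000111
+ 11110011100111000001
= 01111010010010001000  (discard carry-out 1)
Result 01111010010010001000: MSB = 0 → value 500872.
Both addends (after negating the subtrahend) are negative but the stored result is non-negative: signed overflow. The true value -496953 − 50751 = -547704 lies outside [-524288, 524287].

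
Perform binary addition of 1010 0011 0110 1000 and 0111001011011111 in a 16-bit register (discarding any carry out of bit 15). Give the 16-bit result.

  1010001101101000
+ 0111001011011111
= 0001011001000111  (discard carry-out 1)

0001011001000111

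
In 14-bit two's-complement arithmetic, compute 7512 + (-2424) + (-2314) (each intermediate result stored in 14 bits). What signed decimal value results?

7512 + (-2424) = 5088 (01001111100000)
5088 + (-2314) = 2774 (00101011010110)

2774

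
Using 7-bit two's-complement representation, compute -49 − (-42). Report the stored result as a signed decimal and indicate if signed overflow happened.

-7; no overflow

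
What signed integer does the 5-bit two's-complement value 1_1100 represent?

-4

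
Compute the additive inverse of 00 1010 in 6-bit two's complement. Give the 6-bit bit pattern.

110110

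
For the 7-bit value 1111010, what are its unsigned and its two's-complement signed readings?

unsigned = 122, signed = -6

Unsigned: 1111010 = 122.
Signed: MSB=1 → 122 − 128 = -6.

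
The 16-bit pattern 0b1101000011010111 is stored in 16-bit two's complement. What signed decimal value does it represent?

-12073

MSB is 1, so the value is negative.
Unsigned reading: 53463. Subtract 2^16 = 65536: 53463 − 65536 = -12073.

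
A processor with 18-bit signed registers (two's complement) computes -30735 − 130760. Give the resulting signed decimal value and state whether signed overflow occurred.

100649; overflow

-30735 → 111000011111110001
130760 → 011111111011001000
Subtract via negate-and-add: invert 011111111011001000 + 1 = 100000000100111000 (i.e. -130760).
  111000011111110001
+ 100000000100111000
= 011000100100101001  (discard carry-out 1)
Result 011000100100101001: MSB = 0 → value 100649.
Both addends (after negating the subtrahend) are negative but the stored result is non-negative: signed overflow. The true value -30735 − 130760 = -161495 lies outside [-131072, 131071].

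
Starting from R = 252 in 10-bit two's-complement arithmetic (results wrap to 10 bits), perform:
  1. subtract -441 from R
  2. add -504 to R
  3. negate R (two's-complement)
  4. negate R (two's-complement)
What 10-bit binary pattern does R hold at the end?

Start: R = 252 = 0011111100.
R = 252 − (-441) = 693; wraps to -331 = 1010110101
R = -331 + (-504) = -835; wraps to 189 = 0010111101
R = −(189) = -189 = 1101000011
R = −(-189) = 189 = 0010111101

0010111101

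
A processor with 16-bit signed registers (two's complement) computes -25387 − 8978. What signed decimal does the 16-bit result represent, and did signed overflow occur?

31171; overflow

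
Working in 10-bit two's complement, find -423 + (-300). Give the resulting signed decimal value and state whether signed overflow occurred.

-423 → 1001011001
-300 → 1011010100
  1001011001
+ 1011010100
= 0100101101  (discard carry-out 1)
Result 0100101101: MSB = 0 → value 301.
Both addends are negative but the stored result is non-negative: signed overflow. The true value -423 + (-300) = -723 lies outside [-512, 511].

301; overflow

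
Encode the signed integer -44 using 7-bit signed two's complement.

1010100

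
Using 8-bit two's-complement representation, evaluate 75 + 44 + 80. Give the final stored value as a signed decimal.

-57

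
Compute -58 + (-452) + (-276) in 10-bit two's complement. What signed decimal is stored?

238

-58 + (-452) = -510 (1000000010)
-510 + (-276) = -786 → wraps to 238 (0011101110)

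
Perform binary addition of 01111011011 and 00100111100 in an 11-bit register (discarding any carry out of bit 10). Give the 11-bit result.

  01111011011
+ 00100111100
= 10100010111

10100010111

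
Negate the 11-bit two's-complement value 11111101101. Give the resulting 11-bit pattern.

00000010011

Invert: 00000010010. Add 1: 00000010011.
Check: 11111101101 = -19, 00000010011 = 19.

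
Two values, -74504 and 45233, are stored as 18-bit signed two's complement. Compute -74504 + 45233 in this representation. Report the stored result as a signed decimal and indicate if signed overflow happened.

-74504 → 101101110011111000
45233 → 001011000010110001
  101101110011111000
+ 001011000010110001
= 111000110110101001
Result 111000110110101001: MSB = 1 → 232873 − 262144 = -29271.
Addends have opposite signs, so signed overflow cannot occur.

-29271; no overflow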